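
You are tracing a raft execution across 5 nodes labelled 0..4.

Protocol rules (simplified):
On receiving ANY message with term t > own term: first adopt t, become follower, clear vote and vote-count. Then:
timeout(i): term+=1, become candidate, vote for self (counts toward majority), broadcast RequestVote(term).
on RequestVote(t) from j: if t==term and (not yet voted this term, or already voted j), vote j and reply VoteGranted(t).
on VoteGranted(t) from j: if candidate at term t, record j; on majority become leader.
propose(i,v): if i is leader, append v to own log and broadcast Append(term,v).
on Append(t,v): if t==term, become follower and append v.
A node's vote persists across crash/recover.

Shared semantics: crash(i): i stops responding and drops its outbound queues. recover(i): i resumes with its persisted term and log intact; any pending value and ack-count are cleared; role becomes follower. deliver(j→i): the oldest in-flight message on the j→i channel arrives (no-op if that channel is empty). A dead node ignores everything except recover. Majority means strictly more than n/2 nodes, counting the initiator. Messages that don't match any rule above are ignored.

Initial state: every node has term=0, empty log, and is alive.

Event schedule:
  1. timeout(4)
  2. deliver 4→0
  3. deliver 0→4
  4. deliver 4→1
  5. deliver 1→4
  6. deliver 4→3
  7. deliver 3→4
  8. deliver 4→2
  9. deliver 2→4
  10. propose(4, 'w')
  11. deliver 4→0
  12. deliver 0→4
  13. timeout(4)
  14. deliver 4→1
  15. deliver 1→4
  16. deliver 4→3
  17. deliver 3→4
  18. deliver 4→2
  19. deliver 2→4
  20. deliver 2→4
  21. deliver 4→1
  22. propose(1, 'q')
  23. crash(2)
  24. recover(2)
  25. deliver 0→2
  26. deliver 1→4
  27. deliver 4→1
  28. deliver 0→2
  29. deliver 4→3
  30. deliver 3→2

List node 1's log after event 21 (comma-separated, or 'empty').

1. timeout(4):  <4:cand t1 ->
2. deliver 4→0:  <0:foll t1 ->
3. deliver 0→4:  nop
4. deliver 4→1:  <1:foll t1 ->
5. deliver 1→4:  <4:lead t1 ->
6. deliver 4→3:  <3:foll t1 ->
7. deliver 3→4:  nop
8. deliver 4→2:  <2:foll t1 ->
9. deliver 2→4:  nop
10. propose(4,'w'):  <4:lead t1 w>
11. deliver 4→0:  <0:foll t1 w>
12. deliver 0→4:  nop
13. timeout(4):  <4:cand t2 w>
14. deliver 4→1:  <1:foll t1 w>
15. deliver 1→4:  nop
16. deliver 4→3:  <3:foll t1 w>
17. deliver 3→4:  nop
18. deliver 4→2:  <2:foll t1 w>
19. deliver 2→4:  nop
20. deliver 2→4:  nop
21. deliver 4→1:  <1:foll t2 w>

w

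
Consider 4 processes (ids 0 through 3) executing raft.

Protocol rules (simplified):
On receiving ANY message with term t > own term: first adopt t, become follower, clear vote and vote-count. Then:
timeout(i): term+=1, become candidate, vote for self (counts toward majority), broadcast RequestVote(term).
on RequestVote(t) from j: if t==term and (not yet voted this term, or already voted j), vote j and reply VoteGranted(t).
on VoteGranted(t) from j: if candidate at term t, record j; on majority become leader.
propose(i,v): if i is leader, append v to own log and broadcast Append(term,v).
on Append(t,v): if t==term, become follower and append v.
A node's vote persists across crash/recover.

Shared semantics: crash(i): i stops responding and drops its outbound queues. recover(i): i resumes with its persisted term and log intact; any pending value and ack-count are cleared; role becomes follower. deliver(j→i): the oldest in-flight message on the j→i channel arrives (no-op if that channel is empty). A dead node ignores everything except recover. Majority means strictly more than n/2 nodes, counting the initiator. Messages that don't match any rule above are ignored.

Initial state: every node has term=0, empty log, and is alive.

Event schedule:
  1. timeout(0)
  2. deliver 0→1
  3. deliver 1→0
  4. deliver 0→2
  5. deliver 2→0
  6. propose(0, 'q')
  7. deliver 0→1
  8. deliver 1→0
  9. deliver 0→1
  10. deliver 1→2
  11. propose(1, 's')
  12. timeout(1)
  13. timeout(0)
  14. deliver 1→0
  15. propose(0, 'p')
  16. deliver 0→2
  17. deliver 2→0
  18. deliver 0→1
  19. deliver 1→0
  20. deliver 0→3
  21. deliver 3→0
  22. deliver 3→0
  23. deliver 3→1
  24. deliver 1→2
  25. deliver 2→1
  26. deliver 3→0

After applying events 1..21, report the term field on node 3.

1. timeout(0):  <0:cand t1 ->
2. deliver 0→1:  <1:foll t1 ->
3. deliver 1→0:  nop
4. deliver 0→2:  <2:foll t1 ->
5. deliver 2→0:  <0:lead t1 ->
6. propose(0,'q'):  <0:lead t1 q>
7. deliver 0→1:  <1:foll t1 q>
8. deliver 1→0:  nop
9. deliver 0→1:  nop
10. deliver 1→2:  nop
11. propose(1,'s'):  nop
12. timeout(1):  <1:cand t2 q>
13. timeout(0):  <0:cand t2 q>
14. deliver 1→0:  nop
15. propose(0,'p'):  nop
16. deliver 0→2:  <2:foll t1 q>
17. deliver 2→0:  nop
18. deliver 0→1:  nop
19. deliver 1→0:  nop
20. deliver 0→3:  <3:foll t1 ->
21. deliver 3→0:  nop

1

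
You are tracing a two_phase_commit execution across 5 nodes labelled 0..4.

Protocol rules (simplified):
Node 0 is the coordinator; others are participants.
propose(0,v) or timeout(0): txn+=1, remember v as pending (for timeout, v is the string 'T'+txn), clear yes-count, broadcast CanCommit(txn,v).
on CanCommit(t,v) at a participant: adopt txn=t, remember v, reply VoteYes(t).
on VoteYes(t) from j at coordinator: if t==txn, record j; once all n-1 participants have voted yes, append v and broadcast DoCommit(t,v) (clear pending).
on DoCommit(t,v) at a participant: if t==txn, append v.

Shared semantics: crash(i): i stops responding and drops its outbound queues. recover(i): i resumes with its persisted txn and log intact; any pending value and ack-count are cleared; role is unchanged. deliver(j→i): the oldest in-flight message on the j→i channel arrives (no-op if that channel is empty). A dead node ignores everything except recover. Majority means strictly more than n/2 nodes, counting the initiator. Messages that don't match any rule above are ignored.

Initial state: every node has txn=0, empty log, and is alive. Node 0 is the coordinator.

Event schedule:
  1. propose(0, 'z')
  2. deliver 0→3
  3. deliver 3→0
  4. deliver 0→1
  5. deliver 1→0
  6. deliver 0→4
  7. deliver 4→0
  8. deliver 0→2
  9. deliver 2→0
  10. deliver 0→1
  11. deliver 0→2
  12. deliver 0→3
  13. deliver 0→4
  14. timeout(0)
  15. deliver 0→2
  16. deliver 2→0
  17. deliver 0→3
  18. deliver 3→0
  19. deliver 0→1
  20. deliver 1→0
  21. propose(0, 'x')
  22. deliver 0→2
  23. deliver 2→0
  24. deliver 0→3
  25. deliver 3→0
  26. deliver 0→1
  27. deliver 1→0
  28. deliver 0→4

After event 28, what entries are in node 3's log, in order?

z

e1 propose(0,'z'): 0[coor,t=1,-]
e2 deliver 0→3: 3[part,t=1,-]
e3 deliver 3→0: ·
e4 deliver 0→1: 1[part,t=1,-]
e5 deliver 1→0: ·
e6 deliver 0→4: 4[part,t=1,-]
e7 deliver 4→0: ·
e8 deliver 0→2: 2[part,t=1,-]
e9 deliver 2→0: 0[coor,t=1,z]
e10 deliver 0→1: 1[part,t=1,z]
e11 deliver 0→2: 2[part,t=1,z]
e12 deliver 0→3: 3[part,t=1,z]
e13 deliver 0→4: 4[part,t=1,z]
e14 timeout(0): 0[coor,t=2,z]
e15 deliver 0→2: 2[part,t=2,z]
e16 deliver 2→0: ·
e17 deliver 0→3: 3[part,t=2,z]
e18 deliver 3→0: ·
e19 deliver 0→1: 1[part,t=2,z]
e20 deliver 1→0: ·
e21 propose(0,'x'): 0[coor,t=3,z]
e22 deliver 0→2: 2[part,t=3,z]
e23 deliver 2→0: ·
e24 deliver 0→3: 3[part,t=3,z]
e25 deliver 3→0: ·
e26 deliver 0→1: 1[part,t=3,z]
e27 deliver 1→0: ·
e28 deliver 0→4: 4[part,t=2,z]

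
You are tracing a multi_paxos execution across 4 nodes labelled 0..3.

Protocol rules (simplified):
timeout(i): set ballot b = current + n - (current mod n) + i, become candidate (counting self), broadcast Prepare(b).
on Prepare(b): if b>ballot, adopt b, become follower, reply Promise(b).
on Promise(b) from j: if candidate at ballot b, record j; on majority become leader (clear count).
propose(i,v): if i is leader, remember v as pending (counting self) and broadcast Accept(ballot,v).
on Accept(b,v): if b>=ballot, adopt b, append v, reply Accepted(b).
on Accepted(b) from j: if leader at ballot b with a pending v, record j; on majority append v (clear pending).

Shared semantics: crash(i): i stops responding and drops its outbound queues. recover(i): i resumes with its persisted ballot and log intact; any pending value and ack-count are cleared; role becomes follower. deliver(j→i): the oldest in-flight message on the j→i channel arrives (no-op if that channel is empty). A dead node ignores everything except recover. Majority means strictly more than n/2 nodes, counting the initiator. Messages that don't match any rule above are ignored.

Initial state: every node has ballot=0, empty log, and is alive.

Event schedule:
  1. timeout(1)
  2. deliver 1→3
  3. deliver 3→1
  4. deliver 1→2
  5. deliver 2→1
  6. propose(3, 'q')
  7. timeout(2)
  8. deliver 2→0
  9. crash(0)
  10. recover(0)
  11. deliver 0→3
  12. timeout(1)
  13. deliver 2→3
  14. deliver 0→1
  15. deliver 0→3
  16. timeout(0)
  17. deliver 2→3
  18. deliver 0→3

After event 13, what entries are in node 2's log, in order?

empty

[1] timeout(1) → N1(cand b5 [-])
[2] deliver 1→3 → N3(foll b5 [-])
[3] deliver 3→1 → ∅
[4] deliver 1→2 → N2(foll b5 [-])
[5] deliver 2→1 → N1(lead b5 [-])
[6] propose(3,'q') → ∅
[7] timeout(2) → N2(cand b10 [-])
[8] deliver 2→0 → N0(foll b10 [-])
[9] crash(0) → N0(✗foll b10 [-])
[10] recover(0) → N0(foll b10 [-])
[11] deliver 0→3 → ∅
[12] timeout(1) → N1(cand b9 [-])
[13] deliver 2→3 → N3(foll b10 [-])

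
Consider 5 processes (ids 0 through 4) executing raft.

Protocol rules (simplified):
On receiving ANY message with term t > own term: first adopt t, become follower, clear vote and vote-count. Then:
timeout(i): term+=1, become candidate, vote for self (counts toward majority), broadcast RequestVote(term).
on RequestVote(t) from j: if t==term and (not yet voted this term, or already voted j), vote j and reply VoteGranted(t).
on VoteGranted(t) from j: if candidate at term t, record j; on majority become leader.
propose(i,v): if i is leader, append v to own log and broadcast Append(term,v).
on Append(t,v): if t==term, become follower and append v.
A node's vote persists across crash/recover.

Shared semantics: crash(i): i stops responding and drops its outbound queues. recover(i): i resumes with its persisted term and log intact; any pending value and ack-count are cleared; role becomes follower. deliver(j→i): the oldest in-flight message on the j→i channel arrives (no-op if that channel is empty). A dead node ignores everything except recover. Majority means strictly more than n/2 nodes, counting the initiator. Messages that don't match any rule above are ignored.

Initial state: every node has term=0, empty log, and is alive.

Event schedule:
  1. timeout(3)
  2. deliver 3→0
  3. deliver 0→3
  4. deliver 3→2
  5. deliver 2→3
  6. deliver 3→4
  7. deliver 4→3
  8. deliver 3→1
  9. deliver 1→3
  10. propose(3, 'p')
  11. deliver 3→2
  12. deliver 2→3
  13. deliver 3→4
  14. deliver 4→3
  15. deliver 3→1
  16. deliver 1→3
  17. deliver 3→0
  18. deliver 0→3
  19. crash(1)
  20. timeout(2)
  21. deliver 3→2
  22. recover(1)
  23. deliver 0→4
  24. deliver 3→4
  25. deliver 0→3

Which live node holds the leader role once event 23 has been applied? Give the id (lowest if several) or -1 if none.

e1 timeout(3): 3[cand,t=1,-]
e2 deliver 3→0: 0[foll,t=1,-]
e3 deliver 0→3: ·
e4 deliver 3→2: 2[foll,t=1,-]
e5 deliver 2→3: 3[lead,t=1,-]
e6 deliver 3→4: 4[foll,t=1,-]
e7 deliver 4→3: ·
e8 deliver 3→1: 1[foll,t=1,-]
e9 deliver 1→3: ·
e10 propose(3,'p'): 3[lead,t=1,p]
e11 deliver 3→2: 2[foll,t=1,p]
e12 deliver 2→3: ·
e13 deliver 3→4: 4[foll,t=1,p]
e14 deliver 4→3: ·
e15 deliver 3→1: 1[foll,t=1,p]
e16 deliver 1→3: ·
e17 deliver 3→0: 0[foll,t=1,p]
e18 deliver 0→3: ·
e19 crash(1): 1[✗foll,t=1,p]
e20 timeout(2): 2[cand,t=2,p]
e21 deliver 3→2: ·
e22 recover(1): 1[foll,t=1,p]
e23 deliver 0→4: ·

3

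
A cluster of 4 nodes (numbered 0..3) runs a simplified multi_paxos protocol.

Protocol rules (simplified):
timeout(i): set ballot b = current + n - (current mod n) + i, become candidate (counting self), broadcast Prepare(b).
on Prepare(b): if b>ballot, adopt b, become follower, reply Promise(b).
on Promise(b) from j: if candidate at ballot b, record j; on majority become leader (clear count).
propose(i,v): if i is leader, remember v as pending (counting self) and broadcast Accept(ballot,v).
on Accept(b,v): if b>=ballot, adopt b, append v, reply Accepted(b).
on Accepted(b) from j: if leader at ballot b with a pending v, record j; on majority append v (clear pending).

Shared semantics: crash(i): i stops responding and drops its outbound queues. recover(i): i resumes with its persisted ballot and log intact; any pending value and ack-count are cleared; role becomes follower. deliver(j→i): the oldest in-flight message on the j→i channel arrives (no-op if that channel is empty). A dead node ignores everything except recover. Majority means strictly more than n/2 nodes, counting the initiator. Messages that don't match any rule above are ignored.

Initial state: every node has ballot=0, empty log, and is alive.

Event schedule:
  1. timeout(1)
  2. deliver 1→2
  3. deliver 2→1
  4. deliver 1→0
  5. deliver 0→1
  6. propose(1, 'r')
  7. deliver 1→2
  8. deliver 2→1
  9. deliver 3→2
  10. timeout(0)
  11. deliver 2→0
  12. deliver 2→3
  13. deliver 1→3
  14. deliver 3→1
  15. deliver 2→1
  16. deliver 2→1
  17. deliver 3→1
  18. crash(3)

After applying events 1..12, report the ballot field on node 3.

step 1 timeout(1): 1={cand,b=5,log=-}
step 2 deliver 1→2: 2={foll,b=5,log=-}
step 3 deliver 2→1: —
step 4 deliver 1→0: 0={foll,b=5,log=-}
step 5 deliver 0→1: 1={lead,b=5,log=-}
step 6 propose(1,'r'): —
step 7 deliver 1→2: 2={foll,b=5,log=r}
step 8 deliver 2→1: —
step 9 deliver 3→2: —
step 10 timeout(0): 0={cand,b=8,log=-}
step 11 deliver 2→0: —
step 12 deliver 2→3: —

0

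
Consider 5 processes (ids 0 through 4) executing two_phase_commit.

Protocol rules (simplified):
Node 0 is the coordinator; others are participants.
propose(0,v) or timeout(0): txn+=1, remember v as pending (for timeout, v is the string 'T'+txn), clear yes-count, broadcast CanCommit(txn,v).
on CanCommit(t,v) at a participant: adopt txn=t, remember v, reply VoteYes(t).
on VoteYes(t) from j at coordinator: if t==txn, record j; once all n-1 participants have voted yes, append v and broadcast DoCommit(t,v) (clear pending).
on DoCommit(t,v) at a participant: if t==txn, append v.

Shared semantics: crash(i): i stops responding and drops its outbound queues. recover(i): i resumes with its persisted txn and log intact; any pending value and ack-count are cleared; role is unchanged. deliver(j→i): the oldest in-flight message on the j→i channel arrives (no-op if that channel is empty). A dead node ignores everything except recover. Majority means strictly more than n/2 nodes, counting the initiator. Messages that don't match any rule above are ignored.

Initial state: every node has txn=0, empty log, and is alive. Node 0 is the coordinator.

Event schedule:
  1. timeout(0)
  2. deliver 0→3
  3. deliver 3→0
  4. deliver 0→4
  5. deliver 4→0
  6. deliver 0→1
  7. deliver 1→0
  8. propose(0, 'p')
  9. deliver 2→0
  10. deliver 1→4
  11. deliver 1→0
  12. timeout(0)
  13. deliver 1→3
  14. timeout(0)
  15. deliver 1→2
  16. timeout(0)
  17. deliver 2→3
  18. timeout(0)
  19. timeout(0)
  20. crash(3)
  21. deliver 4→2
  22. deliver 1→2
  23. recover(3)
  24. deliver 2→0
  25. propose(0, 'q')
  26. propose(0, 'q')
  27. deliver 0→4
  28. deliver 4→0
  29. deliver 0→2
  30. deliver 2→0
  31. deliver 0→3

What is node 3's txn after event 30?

1

after 1 — timeout(0): n0:coor/t1/[-]
after 2 — deliver 0→3: n3:part/t1/[-]
after 3 — deliver 3→0: ·
after 4 — deliver 0→4: n4:part/t1/[-]
after 5 — deliver 4→0: ·
after 6 — deliver 0→1: n1:part/t1/[-]
after 7 — deliver 1→0: ·
after 8 — propose(0,'p'): n0:coor/t2/[-]
after 9 — deliver 2→0: ·
after 10 — deliver 1→4: ·
after 11 — deliver 1→0: ·
after 12 — timeout(0): n0:coor/t3/[-]
after 13 — deliver 1→3: ·
after 14 — timeout(0): n0:coor/t4/[-]
after 15 — deliver 1→2: ·
after 16 — timeout(0): n0:coor/t5/[-]
after 17 — deliver 2→3: ·
after 18 — timeout(0): n0:coor/t6/[-]
after 19 — timeout(0): n0:coor/t7/[-]
after 20 — crash(3): n3:✗part/t1/[-]
after 21 — deliver 4→2: ·
after 22 — deliver 1→2: ·
after 23 — recover(3): n3:part/t1/[-]
after 24 — deliver 2→0: ·
after 25 — propose(0,'q'): n0:coor/t8/[-]
after 26 — propose(0,'q'): n0:coor/t9/[-]
after 27 — deliver 0→4: n4:part/t2/[-]
after 28 — deliver 4→0: ·
after 29 — deliver 0→2: n2:part/t1/[-]
after 30 — deliver 2→0: ·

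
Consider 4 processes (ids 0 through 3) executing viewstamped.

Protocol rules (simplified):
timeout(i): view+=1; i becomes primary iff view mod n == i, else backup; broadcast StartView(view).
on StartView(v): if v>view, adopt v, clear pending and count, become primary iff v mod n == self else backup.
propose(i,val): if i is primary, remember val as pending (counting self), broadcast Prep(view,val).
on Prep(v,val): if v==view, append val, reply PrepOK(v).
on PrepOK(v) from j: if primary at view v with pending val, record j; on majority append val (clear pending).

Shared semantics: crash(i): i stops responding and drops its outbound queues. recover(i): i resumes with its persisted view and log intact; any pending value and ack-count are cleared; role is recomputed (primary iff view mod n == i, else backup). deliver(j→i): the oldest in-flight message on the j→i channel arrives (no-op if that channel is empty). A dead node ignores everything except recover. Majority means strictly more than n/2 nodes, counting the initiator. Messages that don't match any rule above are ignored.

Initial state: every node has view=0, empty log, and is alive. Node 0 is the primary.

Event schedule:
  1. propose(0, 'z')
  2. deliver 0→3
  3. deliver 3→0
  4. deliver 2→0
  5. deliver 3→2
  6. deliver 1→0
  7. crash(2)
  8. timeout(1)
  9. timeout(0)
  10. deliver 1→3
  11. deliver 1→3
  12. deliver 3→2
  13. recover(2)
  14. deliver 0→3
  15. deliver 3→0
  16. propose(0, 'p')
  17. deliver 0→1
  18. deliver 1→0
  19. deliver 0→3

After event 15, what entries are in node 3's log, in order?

z

[1] propose(0,'z') → ∅
[2] deliver 0→3 → N3(back v0 [z])
[3] deliver 3→0 → ∅
[4] deliver 2→0 → ∅
[5] deliver 3→2 → ∅
[6] deliver 1→0 → ∅
[7] crash(2) → N2(✗back v0 [-])
[8] timeout(1) → N1(prim v1 [-])
[9] timeout(0) → N0(back v1 [-])
[10] deliver 1→3 → N3(back v1 [z])
[11] deliver 1→3 → ∅
[12] deliver 3→2 → ∅
[13] recover(2) → N2(back v0 [-])
[14] deliver 0→3 → ∅
[15] deliver 3→0 → ∅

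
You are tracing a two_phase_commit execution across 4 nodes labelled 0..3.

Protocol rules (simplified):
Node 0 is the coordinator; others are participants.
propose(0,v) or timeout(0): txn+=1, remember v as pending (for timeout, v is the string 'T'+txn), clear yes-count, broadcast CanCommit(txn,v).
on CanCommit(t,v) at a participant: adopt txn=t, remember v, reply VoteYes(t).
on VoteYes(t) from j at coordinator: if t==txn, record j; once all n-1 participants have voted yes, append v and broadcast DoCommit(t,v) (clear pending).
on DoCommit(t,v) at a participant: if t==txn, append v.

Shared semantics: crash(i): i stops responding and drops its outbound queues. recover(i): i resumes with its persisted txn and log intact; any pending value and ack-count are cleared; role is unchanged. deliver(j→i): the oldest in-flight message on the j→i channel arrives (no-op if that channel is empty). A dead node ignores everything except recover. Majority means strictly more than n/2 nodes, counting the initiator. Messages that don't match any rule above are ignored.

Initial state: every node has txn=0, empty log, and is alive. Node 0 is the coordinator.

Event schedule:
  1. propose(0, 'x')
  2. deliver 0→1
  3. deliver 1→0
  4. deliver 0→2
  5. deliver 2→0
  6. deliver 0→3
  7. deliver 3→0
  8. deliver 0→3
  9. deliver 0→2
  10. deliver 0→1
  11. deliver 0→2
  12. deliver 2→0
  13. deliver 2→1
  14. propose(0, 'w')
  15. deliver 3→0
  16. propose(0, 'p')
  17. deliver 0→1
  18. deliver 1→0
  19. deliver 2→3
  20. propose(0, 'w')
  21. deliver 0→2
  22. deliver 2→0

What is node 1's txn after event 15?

[1] propose(0,'x') → N0(coor t1 [-])
[2] deliver 0→1 → N1(part t1 [-])
[3] deliver 1→0 → ∅
[4] deliver 0→2 → N2(part t1 [-])
[5] deliver 2→0 → ∅
[6] deliver 0→3 → N3(part t1 [-])
[7] deliver 3→0 → N0(coor t1 [x])
[8] deliver 0→3 → N3(part t1 [x])
[9] deliver 0→2 → N2(part t1 [x])
[10] deliver 0→1 → N1(part t1 [x])
[11] deliver 0→2 → ∅
[12] deliver 2→0 → ∅
[13] deliver 2→1 → ∅
[14] propose(0,'w') → N0(coor t2 [x])
[15] deliver 3→0 → ∅

1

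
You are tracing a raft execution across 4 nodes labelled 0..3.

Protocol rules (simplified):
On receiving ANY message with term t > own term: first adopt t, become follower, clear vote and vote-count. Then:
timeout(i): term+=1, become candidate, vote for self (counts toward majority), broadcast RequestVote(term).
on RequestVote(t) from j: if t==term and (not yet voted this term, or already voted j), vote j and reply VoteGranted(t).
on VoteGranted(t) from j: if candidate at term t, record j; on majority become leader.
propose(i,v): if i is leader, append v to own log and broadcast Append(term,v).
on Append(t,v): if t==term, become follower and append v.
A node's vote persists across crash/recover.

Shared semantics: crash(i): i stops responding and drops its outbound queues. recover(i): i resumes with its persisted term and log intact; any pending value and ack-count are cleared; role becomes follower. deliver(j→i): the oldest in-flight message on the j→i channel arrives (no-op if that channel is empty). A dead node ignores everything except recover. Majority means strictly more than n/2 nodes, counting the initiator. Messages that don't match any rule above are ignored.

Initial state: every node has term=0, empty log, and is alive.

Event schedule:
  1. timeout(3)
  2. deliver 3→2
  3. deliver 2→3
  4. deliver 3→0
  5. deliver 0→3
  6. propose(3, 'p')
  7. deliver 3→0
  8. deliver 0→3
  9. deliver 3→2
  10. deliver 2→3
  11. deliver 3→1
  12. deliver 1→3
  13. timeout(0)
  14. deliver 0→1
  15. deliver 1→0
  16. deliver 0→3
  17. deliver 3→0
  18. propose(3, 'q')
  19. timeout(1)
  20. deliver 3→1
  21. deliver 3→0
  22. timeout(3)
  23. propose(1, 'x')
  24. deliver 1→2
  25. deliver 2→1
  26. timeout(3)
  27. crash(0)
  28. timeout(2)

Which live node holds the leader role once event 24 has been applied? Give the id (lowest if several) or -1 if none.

1. timeout(3):  <3:cand t1 ->
2. deliver 3→2:  <2:foll t1 ->
3. deliver 2→3:  nop
4. deliver 3→0:  <0:foll t1 ->
5. deliver 0→3:  <3:lead t1 ->
6. propose(3,'p'):  <3:lead t1 p>
7. deliver 3→0:  <0:foll t1 p>
8. deliver 0→3:  nop
9. deliver 3→2:  <2:foll t1 p>
10. deliver 2→3:  nop
11. deliver 3→1:  <1:foll t1 ->
12. deliver 1→3:  nop
13. timeout(0):  <0:cand t2 p>
14. deliver 0→1:  <1:foll t2 ->
15. deliver 1→0:  nop
16. deliver 0→3:  <3:foll t2 p>
17. deliver 3→0:  <0:lead t2 p>
18. propose(3,'q'):  nop
19. timeout(1):  <1:cand t3 ->
20. deliver 3→1:  nop
21. deliver 3→0:  nop
22. timeout(3):  <3:cand t3 p>
23. propose(1,'x'):  nop
24. deliver 1→2:  <2:foll t3 p>

0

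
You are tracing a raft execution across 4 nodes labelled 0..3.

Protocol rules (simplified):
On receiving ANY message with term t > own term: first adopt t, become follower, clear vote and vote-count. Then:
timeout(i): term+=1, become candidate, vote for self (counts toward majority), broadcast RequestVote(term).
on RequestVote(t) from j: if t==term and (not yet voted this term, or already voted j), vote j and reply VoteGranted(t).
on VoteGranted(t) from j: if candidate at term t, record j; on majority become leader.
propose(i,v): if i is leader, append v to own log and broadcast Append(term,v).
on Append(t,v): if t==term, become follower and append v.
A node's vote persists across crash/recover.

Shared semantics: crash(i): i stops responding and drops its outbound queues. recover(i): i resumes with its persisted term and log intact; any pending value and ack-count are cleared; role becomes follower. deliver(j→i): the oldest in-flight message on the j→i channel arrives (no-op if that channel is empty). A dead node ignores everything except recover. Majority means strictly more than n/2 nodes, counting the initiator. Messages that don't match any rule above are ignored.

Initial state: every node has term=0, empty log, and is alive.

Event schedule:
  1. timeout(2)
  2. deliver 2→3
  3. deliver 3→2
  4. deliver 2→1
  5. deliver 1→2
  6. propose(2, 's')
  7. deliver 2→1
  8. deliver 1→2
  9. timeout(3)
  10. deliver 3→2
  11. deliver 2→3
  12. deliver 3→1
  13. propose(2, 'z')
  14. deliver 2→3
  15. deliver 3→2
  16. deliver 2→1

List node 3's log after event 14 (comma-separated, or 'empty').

empty

step 1 timeout(2): 2={cand,t=1,log=-}
step 2 deliver 2→3: 3={foll,t=1,log=-}
step 3 deliver 3→2: —
step 4 deliver 2→1: 1={foll,t=1,log=-}
step 5 deliver 1→2: 2={lead,t=1,log=-}
step 6 propose(2,'s'): 2={lead,t=1,log=s}
step 7 deliver 2→1: 1={foll,t=1,log=s}
step 8 deliver 1→2: —
step 9 timeout(3): 3={cand,t=2,log=-}
step 10 deliver 3→2: 2={foll,t=2,log=s}
step 11 deliver 2→3: —
step 12 deliver 3→1: 1={foll,t=2,log=s}
step 13 propose(2,'z'): —
step 14 deliver 2→3: —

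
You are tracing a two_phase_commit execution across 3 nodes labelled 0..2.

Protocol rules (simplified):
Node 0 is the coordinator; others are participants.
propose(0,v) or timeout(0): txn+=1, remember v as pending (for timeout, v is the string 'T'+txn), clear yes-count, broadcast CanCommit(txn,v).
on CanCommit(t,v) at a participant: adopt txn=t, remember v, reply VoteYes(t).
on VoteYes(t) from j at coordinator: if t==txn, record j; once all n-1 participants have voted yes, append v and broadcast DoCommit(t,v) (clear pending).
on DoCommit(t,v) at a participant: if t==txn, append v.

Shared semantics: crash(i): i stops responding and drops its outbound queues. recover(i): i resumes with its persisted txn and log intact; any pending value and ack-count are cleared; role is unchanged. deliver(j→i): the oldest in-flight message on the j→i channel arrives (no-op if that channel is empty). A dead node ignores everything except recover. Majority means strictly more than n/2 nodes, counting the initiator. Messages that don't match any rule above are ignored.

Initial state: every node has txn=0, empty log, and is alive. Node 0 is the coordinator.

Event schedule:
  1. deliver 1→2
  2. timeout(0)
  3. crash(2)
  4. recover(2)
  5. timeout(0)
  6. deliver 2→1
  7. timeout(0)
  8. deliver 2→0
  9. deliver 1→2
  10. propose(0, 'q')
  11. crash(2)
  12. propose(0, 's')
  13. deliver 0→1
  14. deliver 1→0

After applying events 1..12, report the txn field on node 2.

step 1 deliver 1→2: —
step 2 timeout(0): 0={coor,t=1,log=-}
step 3 crash(2): 2={✗part,t=0,log=-}
step 4 recover(2): 2={part,t=0,log=-}
step 5 timeout(0): 0={coor,t=2,log=-}
step 6 deliver 2→1: —
step 7 timeout(0): 0={coor,t=3,log=-}
step 8 deliver 2→0: —
step 9 deliver 1→2: —
step 10 propose(0,'q'): 0={coor,t=4,log=-}
step 11 crash(2): 2={✗part,t=0,log=-}
step 12 propose(0,'s'): 0={coor,t=5,log=-}

0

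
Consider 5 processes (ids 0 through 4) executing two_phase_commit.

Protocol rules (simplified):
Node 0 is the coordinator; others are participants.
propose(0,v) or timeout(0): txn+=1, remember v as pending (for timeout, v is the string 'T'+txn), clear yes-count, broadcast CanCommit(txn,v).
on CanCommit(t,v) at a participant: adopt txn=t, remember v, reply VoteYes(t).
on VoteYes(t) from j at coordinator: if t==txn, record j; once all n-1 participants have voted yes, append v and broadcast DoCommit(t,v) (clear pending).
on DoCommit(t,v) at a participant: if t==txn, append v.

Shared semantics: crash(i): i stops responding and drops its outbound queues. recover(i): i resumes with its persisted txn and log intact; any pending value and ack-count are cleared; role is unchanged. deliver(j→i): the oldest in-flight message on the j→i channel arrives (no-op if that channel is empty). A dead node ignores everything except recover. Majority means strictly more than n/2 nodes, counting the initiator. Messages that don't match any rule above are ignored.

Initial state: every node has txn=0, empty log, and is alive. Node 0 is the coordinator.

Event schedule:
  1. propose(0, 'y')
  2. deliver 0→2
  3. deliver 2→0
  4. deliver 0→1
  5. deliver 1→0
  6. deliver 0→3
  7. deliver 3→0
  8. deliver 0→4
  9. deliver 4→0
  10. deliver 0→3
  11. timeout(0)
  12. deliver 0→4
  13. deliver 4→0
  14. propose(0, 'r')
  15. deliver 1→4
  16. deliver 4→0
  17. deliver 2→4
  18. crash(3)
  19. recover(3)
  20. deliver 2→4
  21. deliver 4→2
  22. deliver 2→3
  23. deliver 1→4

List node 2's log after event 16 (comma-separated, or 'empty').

empty

[1] propose(0,'y') → N0(coor t1 [-])
[2] deliver 0→2 → N2(part t1 [-])
[3] deliver 2→0 → ∅
[4] deliver 0→1 → N1(part t1 [-])
[5] deliver 1→0 → ∅
[6] deliver 0→3 → N3(part t1 [-])
[7] deliver 3→0 → ∅
[8] deliver 0→4 → N4(part t1 [-])
[9] deliver 4→0 → N0(coor t1 [y])
[10] deliver 0→3 → N3(part t1 [y])
[11] timeout(0) → N0(coor t2 [y])
[12] deliver 0→4 → N4(part t1 [y])
[13] deliver 4→0 → ∅
[14] propose(0,'r') → N0(coor t3 [y])
[15] deliver 1→4 → ∅
[16] deliver 4→0 → ∅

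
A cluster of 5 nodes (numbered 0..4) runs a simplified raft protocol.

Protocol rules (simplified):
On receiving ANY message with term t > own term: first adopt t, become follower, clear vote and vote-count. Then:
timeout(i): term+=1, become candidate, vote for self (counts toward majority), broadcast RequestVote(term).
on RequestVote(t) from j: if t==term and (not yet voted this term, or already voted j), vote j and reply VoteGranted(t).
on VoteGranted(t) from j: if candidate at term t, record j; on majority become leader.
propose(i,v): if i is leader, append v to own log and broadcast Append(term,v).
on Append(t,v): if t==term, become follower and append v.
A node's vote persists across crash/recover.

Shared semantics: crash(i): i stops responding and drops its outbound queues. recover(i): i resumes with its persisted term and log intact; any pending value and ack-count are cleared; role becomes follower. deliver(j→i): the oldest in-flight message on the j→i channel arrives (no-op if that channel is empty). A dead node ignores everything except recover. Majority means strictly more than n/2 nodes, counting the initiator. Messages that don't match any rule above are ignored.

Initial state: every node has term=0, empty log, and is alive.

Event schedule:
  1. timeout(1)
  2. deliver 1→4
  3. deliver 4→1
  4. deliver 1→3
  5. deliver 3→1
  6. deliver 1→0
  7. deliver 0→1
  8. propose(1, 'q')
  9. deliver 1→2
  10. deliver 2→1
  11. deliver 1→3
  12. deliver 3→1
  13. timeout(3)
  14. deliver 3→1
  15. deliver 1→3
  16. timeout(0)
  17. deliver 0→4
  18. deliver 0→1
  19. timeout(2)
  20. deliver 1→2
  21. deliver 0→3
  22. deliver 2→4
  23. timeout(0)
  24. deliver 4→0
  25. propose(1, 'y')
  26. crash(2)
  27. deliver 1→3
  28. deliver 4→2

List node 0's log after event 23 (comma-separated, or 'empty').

1. timeout(1):  <1:cand t1 ->
2. deliver 1→4:  <4:foll t1 ->
3. deliver 4→1:  nop
4. deliver 1→3:  <3:foll t1 ->
5. deliver 3→1:  <1:lead t1 ->
6. deliver 1→0:  <0:foll t1 ->
7. deliver 0→1:  nop
8. propose(1,'q'):  <1:lead t1 q>
9. deliver 1→2:  <2:foll t1 ->
10. deliver 2→1:  nop
11. deliver 1→3:  <3:foll t1 q>
12. deliver 3→1:  nop
13. timeout(3):  <3:cand t2 q>
14. deliver 3→1:  <1:foll t2 q>
15. deliver 1→3:  nop
16. timeout(0):  <0:cand t2 ->
17. deliver 0→4:  <4:foll t2 ->
18. deliver 0→1:  nop
19. timeout(2):  <2:cand t2 ->
20. deliver 1→2:  nop
21. deliver 0→3:  nop
22. deliver 2→4:  nop
23. timeout(0):  <0:cand t3 ->

empty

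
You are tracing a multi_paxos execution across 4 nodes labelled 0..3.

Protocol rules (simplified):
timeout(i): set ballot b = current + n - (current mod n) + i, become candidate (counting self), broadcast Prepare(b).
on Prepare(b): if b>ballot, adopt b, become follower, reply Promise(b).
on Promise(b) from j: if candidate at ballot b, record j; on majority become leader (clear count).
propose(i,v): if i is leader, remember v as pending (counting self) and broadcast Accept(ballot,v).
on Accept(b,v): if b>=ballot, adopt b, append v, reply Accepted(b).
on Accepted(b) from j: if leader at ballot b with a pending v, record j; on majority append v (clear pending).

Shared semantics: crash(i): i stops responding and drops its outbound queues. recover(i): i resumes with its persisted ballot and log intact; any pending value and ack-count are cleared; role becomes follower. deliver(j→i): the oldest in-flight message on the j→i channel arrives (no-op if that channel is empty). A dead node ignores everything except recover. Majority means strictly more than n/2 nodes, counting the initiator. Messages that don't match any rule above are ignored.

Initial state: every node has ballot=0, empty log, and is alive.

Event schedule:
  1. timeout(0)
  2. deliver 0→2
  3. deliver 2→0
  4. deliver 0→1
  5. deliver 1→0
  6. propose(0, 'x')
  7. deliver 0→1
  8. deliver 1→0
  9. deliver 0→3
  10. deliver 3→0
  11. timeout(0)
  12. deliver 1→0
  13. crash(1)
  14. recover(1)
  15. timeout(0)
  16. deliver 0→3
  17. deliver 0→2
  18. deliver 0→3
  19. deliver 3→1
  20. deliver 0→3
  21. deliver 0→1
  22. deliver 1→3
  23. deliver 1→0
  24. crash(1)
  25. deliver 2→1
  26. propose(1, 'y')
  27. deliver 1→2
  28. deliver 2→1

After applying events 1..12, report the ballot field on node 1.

4

step 1 timeout(0): 0={cand,b=4,log=-}
step 2 deliver 0→2: 2={foll,b=4,log=-}
step 3 deliver 2→0: —
step 4 deliver 0→1: 1={foll,b=4,log=-}
step 5 deliver 1→0: 0={lead,b=4,log=-}
step 6 propose(0,'x'): —
step 7 deliver 0→1: 1={foll,b=4,log=x}
step 8 deliver 1→0: —
step 9 deliver 0→3: 3={foll,b=4,log=-}
step 10 deliver 3→0: —
step 11 timeout(0): 0={cand,b=8,log=-}
step 12 deliver 1→0: —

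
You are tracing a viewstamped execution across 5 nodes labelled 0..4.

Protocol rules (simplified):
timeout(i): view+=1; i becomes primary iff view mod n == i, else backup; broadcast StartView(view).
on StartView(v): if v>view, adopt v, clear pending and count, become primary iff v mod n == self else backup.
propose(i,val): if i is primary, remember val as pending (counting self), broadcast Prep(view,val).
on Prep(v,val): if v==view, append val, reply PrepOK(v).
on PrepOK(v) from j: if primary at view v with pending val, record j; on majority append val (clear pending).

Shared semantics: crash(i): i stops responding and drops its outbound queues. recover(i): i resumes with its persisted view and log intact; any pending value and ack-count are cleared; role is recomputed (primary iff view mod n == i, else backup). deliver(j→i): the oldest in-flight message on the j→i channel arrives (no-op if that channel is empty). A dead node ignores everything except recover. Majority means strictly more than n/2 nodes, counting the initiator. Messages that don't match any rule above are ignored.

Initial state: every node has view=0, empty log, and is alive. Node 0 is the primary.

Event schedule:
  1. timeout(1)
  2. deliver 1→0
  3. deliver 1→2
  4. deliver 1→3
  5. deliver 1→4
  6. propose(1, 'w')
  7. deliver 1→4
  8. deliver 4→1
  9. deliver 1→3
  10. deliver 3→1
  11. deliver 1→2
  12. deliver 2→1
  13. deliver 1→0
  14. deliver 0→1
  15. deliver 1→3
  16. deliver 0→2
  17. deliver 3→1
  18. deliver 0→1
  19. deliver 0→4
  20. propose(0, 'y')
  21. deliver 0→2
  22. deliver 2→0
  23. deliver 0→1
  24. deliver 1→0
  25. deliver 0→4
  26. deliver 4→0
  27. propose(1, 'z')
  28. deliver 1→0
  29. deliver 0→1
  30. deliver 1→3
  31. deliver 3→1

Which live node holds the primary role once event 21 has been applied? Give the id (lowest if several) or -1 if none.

[1] timeout(1) → N1(prim v1 [-])
[2] deliver 1→0 → N0(back v1 [-])
[3] deliver 1→2 → N2(back v1 [-])
[4] deliver 1→3 → N3(back v1 [-])
[5] deliver 1→4 → N4(back v1 [-])
[6] propose(1,'w') → ∅
[7] deliver 1→4 → N4(back v1 [w])
[8] deliver 4→1 → ∅
[9] deliver 1→3 → N3(back v1 [w])
[10] deliver 3→1 → N1(prim v1 [w])
[11] deliver 1→2 → N2(back v1 [w])
[12] deliver 2→1 → ∅
[13] deliver 1→0 → N0(back v1 [w])
[14] deliver 0→1 → ∅
[15] deliver 1→3 → ∅
[16] deliver 0→2 → ∅
[17] deliver 3→1 → ∅
[18] deliver 0→1 → ∅
[19] deliver 0→4 → ∅
[20] propose(0,'y') → ∅
[21] deliver 0→2 → ∅

1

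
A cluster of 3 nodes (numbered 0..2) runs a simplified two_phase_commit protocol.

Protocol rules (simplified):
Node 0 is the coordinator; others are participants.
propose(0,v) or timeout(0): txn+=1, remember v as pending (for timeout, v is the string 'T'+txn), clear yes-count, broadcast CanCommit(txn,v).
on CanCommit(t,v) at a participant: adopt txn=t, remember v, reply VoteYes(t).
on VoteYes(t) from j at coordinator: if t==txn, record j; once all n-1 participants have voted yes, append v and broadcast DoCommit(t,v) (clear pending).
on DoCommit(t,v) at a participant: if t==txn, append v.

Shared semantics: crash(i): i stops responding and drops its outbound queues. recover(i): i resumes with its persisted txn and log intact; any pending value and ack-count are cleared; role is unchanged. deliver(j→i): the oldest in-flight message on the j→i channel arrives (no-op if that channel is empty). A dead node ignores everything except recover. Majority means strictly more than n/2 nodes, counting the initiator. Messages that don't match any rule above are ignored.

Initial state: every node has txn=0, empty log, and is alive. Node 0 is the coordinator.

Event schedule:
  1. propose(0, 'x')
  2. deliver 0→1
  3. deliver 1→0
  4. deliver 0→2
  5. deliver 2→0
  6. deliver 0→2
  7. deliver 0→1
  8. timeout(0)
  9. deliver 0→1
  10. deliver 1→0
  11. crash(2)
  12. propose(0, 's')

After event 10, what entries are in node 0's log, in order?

1. propose(0,'x'):  <0:coor t1 ->
2. deliver 0→1:  <1:part t1 ->
3. deliver 1→0:  nop
4. deliver 0→2:  <2:part t1 ->
5. deliver 2→0:  <0:coor t1 x>
6. deliver 0→2:  <2:part t1 x>
7. deliver 0→1:  <1:part t1 x>
8. timeout(0):  <0:coor t2 x>
9. deliver 0→1:  <1:part t2 x>
10. deliver 1→0:  nop

x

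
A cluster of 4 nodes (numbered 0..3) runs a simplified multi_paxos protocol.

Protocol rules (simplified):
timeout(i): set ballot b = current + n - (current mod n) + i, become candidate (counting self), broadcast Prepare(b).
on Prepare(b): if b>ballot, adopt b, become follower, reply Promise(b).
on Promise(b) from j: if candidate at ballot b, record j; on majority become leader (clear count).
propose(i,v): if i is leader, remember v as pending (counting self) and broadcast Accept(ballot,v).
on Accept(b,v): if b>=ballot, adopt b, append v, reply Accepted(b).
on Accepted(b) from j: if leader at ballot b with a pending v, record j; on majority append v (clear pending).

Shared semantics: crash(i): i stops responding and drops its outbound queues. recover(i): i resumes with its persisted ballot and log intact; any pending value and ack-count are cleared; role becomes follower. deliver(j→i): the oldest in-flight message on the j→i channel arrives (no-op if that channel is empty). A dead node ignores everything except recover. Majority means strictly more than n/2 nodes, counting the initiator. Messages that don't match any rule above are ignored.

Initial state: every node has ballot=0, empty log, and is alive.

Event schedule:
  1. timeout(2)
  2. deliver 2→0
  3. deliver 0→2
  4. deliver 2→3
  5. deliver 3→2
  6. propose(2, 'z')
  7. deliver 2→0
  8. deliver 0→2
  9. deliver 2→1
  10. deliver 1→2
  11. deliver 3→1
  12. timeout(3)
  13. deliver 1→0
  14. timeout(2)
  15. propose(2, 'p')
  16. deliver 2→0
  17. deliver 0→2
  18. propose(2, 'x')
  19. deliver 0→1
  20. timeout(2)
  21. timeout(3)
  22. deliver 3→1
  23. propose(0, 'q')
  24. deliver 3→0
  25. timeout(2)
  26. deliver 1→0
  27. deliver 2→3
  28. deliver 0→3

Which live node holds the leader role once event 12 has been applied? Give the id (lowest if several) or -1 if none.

2

e1 timeout(2): 2[cand,b=6,-]
e2 deliver 2→0: 0[foll,b=6,-]
e3 deliver 0→2: ·
e4 deliver 2→3: 3[foll,b=6,-]
e5 deliver 3→2: 2[lead,b=6,-]
e6 propose(2,'z'): ·
e7 deliver 2→0: 0[foll,b=6,z]
e8 deliver 0→2: ·
e9 deliver 2→1: 1[foll,b=6,-]
e10 deliver 1→2: ·
e11 deliver 3→1: ·
e12 timeout(3): 3[cand,b=11,-]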